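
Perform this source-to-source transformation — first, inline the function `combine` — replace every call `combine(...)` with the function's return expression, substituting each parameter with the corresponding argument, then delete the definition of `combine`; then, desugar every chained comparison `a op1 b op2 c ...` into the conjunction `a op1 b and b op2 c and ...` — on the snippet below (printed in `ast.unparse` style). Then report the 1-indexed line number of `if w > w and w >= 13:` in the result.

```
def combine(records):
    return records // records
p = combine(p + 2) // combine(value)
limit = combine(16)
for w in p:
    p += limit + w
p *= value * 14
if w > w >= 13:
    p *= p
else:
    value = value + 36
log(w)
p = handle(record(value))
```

Transformed code:
p = (p + 2) // (p + 2) // (value // value)
limit = 16 // 16
for w in p:
    p += limit + w
p *= value * 14
if w > w and w >= 13:
    p *= p
else:
    value = value + 36
log(w)
p = handle(record(value))

6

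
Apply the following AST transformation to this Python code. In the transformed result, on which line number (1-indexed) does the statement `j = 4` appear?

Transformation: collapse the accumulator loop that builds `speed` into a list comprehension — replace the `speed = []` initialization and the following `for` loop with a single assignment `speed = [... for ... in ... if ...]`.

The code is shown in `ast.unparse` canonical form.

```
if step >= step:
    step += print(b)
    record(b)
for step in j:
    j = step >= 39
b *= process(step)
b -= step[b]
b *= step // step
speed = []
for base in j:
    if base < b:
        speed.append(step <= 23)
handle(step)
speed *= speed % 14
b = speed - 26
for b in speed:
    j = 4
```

Transformed code:
if step >= step:
    step += print(b)
    record(b)
for step in j:
    j = step >= 39
b *= process(step)
b -= step[b]
b *= step // step
speed = [step <= 23 for base in j if base < b]
handle(step)
speed *= speed % 14
b = speed - 26
for b in speed:
    j = 4

14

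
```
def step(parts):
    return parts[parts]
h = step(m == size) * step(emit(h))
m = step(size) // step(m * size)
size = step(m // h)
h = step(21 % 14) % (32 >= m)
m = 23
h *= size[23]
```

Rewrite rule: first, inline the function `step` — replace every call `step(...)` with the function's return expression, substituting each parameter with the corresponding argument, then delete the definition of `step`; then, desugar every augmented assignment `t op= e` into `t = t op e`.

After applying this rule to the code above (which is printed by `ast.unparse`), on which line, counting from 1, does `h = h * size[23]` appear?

Transformed code:
h = (m == size)[m == size] * emit(h)[emit(h)]
m = size[size] // (m * size)[m * size]
size = (m // h)[m // h]
h = (21 % 14)[21 % 14] % (32 >= m)
m = 23
h = h * size[23]

6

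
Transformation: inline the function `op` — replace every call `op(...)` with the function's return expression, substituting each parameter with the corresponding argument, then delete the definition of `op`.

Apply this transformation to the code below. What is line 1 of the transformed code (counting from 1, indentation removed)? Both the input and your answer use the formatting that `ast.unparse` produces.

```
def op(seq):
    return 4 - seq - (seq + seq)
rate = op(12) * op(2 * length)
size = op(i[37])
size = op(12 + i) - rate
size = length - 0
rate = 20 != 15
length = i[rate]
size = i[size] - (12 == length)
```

Transformed code:
rate = (4 - 12 - (12 + 12)) * (4 - 2 * length - (2 * length + 2 * length))
size = 4 - i[37] - (i[37] + i[37])
size = 4 - (12 + i) - (12 + i + (12 + i)) - rate
size = length - 0
rate = 20 != 15
length = i[rate]
size = i[size] - (12 == length)

rate = (4 - 12 - (12 + 12)) * (4 - 2 * length - (2 * length + 2 * length))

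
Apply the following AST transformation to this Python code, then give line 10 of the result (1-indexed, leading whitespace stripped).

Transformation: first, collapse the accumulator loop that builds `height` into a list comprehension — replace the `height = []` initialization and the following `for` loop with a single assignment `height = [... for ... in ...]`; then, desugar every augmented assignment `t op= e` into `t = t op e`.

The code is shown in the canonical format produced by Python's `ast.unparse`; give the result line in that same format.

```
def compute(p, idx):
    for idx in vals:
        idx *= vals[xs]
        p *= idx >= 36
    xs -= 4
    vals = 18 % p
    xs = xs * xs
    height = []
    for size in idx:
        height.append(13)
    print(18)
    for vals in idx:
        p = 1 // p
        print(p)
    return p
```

for vals in idx:

Transformed code:
def compute(p, idx):
    for idx in vals:
        idx = idx * vals[xs]
        p = p * (idx >= 36)
    xs = xs - 4
    vals = 18 % p
    xs = xs * xs
    height = [13 for size in idx]
    print(18)
    for vals in idx:
        p = 1 // p
        print(p)
    return p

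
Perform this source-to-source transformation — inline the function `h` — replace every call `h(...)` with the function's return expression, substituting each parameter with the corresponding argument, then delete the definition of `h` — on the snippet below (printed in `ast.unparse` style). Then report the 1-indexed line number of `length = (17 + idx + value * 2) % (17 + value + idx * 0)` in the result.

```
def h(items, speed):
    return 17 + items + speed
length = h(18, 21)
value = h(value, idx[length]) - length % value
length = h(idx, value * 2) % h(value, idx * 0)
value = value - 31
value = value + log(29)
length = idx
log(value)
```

3

Transformed code:
length = 17 + 18 + 21
value = 17 + value + idx[length] - length % value
length = (17 + idx + value * 2) % (17 + value + idx * 0)
value = value - 31
value = value + log(29)
length = idx
log(value)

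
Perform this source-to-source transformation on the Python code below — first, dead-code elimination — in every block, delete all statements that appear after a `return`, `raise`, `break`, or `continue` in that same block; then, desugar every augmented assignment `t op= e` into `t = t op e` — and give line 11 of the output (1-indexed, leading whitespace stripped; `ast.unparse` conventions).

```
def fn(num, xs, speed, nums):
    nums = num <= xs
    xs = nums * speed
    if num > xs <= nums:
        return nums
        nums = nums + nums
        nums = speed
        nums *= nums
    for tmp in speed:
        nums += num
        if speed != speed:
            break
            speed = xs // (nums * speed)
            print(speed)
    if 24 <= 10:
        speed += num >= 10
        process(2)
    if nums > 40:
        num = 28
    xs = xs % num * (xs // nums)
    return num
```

speed = speed + (num >= 10)

Transformed code:
def fn(num, xs, speed, nums):
    nums = num <= xs
    xs = nums * speed
    if num > xs <= nums:
        return nums
    for tmp in speed:
        nums = nums + num
        if speed != speed:
            break
    if 24 <= 10:
        speed = speed + (num >= 10)
        process(2)
    if nums > 40:
        num = 28
    xs = xs % num * (xs // nums)
    return num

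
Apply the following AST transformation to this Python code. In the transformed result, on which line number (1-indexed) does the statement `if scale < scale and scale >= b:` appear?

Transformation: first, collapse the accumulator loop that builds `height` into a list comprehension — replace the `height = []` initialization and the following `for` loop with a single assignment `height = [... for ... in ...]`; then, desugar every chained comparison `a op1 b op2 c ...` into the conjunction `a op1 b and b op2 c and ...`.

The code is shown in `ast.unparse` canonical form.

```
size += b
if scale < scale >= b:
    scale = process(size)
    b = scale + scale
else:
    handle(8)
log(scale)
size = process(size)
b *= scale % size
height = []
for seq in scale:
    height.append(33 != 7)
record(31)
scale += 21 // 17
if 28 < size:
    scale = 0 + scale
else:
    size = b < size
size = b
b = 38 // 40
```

2

Transformed code:
size += b
if scale < scale and scale >= b:
    scale = process(size)
    b = scale + scale
else:
    handle(8)
log(scale)
size = process(size)
b *= scale % size
height = [33 != 7 for seq in scale]
record(31)
scale += 21 // 17
if 28 < size:
    scale = 0 + scale
else:
    size = b < size
size = b
b = 38 // 40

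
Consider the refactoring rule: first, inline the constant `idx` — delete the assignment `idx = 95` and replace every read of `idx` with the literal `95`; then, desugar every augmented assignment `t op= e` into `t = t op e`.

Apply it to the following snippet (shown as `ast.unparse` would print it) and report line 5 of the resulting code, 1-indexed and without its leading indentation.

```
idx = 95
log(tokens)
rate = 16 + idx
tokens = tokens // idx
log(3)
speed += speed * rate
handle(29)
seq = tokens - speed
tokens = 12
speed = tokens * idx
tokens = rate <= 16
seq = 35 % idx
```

Transformed code:
log(tokens)
rate = 16 + 95
tokens = tokens // 95
log(3)
speed = speed + speed * rate
handle(29)
seq = tokens - speed
tokens = 12
speed = tokens * 95
tokens = rate <= 16
seq = 35 % 95

speed = speed + speed * rate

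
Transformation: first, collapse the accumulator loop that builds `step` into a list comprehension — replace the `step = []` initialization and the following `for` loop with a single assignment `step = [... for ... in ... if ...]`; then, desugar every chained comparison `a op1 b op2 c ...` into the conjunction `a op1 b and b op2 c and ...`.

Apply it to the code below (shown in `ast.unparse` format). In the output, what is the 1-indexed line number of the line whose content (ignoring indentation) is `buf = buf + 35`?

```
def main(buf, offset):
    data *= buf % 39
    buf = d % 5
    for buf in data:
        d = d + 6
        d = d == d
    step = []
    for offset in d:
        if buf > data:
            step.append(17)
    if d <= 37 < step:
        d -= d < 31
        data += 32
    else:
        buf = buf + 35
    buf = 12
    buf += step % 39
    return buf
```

Transformed code:
def main(buf, offset):
    data *= buf % 39
    buf = d % 5
    for buf in data:
        d = d + 6
        d = d == d
    step = [17 for offset in d if buf > data]
    if d <= 37 and 37 < step:
        d -= d < 31
        data += 32
    else:
        buf = buf + 35
    buf = 12
    buf += step % 39
    return buf

12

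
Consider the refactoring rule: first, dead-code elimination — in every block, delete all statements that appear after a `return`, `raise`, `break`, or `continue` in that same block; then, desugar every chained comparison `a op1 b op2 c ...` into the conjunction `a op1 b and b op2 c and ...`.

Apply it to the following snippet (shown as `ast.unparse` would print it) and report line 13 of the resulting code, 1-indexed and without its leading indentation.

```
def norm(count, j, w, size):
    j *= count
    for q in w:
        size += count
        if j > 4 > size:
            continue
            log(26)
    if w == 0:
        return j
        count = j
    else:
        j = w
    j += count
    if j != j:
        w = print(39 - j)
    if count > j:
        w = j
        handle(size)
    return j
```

Transformed code:
def norm(count, j, w, size):
    j *= count
    for q in w:
        size += count
        if j > 4 and 4 > size:
            continue
    if w == 0:
        return j
    else:
        j = w
    j += count
    if j != j:
        w = print(39 - j)
    if count > j:
        w = j
        handle(size)
    return j

w = print(39 - j)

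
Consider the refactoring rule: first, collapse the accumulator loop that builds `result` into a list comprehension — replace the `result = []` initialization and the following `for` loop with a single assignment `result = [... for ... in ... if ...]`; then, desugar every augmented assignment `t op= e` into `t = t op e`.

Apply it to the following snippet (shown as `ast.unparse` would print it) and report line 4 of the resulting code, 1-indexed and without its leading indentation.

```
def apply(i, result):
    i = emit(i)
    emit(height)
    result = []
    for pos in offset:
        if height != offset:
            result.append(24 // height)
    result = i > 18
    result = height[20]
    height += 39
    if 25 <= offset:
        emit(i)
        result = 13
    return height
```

result = [24 // height for pos in offset if height != offset]

Transformed code:
def apply(i, result):
    i = emit(i)
    emit(height)
    result = [24 // height for pos in offset if height != offset]
    result = i > 18
    result = height[20]
    height = height + 39
    if 25 <= offset:
        emit(i)
        result = 13
    return height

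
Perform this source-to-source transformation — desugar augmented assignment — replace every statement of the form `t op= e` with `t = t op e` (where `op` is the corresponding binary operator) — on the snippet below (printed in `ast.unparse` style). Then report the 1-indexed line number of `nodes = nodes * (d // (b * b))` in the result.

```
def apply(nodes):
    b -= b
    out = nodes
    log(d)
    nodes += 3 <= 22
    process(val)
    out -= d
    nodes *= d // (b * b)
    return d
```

8

Transformed code:
def apply(nodes):
    b = b - b
    out = nodes
    log(d)
    nodes = nodes + (3 <= 22)
    process(val)
    out = out - d
    nodes = nodes * (d // (b * b))
    return d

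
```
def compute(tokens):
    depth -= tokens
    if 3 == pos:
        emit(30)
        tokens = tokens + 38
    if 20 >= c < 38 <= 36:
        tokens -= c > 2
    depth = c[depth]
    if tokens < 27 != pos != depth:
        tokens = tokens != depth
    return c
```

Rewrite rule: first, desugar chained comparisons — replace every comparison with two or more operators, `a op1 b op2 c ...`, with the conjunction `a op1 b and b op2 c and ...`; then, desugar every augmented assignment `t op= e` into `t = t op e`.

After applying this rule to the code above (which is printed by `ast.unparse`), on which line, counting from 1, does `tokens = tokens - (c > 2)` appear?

7

Transformed code:
def compute(tokens):
    depth = depth - tokens
    if 3 == pos:
        emit(30)
        tokens = tokens + 38
    if 20 >= c and c < 38 and (38 <= 36):
        tokens = tokens - (c > 2)
    depth = c[depth]
    if tokens < 27 and 27 != pos and (pos != depth):
        tokens = tokens != depth
    return c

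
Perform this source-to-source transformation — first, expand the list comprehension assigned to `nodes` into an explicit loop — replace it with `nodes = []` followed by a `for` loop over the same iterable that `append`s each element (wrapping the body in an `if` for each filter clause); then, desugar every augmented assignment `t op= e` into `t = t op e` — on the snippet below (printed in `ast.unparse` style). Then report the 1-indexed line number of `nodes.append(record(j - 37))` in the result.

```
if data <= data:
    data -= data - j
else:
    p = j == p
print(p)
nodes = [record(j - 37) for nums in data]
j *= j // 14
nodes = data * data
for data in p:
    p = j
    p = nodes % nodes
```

Transformed code:
if data <= data:
    data = data - (data - j)
else:
    p = j == p
print(p)
nodes = []
for nums in data:
    nodes.append(record(j - 37))
j = j * (j // 14)
nodes = data * data
for data in p:
    p = j
    p = nodes % nodes

8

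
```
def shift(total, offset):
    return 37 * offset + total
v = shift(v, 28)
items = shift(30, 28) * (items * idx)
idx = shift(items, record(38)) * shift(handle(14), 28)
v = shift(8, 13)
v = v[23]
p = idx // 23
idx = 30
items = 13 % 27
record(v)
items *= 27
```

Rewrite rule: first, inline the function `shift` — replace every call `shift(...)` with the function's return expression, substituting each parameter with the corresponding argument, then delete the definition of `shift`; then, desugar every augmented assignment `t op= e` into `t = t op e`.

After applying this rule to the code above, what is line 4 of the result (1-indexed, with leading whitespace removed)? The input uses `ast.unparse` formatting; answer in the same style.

v = 37 * 13 + 8

Transformed code:
v = 37 * 28 + v
items = (37 * 28 + 30) * (items * idx)
idx = (37 * record(38) + items) * (37 * 28 + handle(14))
v = 37 * 13 + 8
v = v[23]
p = idx // 23
idx = 30
items = 13 % 27
record(v)
items = items * 27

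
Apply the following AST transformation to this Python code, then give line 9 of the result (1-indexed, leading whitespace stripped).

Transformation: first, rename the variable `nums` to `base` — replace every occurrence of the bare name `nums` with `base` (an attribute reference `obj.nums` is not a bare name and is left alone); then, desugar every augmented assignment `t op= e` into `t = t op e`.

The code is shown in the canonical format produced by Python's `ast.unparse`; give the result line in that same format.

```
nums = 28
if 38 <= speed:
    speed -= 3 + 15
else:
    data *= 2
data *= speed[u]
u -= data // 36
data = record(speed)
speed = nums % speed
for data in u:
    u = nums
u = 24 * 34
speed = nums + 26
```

Transformed code:
base = 28
if 38 <= speed:
    speed = speed - (3 + 15)
else:
    data = data * 2
data = data * speed[u]
u = u - data // 36
data = record(speed)
speed = base % speed
for data in u:
    u = base
u = 24 * 34
speed = base + 26

speed = base % speed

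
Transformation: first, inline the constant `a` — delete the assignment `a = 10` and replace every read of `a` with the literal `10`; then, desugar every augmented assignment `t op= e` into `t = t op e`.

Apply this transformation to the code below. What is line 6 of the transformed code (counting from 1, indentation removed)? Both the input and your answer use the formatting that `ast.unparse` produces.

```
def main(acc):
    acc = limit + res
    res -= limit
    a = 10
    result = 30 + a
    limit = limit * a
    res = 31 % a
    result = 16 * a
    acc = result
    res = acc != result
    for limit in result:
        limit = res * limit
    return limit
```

Transformed code:
def main(acc):
    acc = limit + res
    res = res - limit
    result = 30 + 10
    limit = limit * 10
    res = 31 % 10
    result = 16 * 10
    acc = result
    res = acc != result
    for limit in result:
        limit = res * limit
    return limit

res = 31 % 10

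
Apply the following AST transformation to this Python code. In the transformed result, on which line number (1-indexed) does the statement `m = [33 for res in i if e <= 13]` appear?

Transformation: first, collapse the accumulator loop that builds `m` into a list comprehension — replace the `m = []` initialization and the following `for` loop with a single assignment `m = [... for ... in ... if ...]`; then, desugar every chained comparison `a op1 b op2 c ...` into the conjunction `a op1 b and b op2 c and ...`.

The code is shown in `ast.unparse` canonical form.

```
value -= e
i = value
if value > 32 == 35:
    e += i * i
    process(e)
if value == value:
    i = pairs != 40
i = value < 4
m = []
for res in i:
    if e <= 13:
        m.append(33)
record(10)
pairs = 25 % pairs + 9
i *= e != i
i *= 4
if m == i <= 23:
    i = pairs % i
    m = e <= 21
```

Transformed code:
value -= e
i = value
if value > 32 and 32 == 35:
    e += i * i
    process(e)
if value == value:
    i = pairs != 40
i = value < 4
m = [33 for res in i if e <= 13]
record(10)
pairs = 25 % pairs + 9
i *= e != i
i *= 4
if m == i and i <= 23:
    i = pairs % i
    m = e <= 21

9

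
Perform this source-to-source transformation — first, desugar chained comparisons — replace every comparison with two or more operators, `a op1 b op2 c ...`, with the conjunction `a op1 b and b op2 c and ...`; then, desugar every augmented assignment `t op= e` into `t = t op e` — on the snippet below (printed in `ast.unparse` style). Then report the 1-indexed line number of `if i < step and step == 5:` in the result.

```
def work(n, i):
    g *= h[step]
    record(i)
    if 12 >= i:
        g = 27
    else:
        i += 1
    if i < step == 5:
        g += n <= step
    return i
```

Transformed code:
def work(n, i):
    g = g * h[step]
    record(i)
    if 12 >= i:
        g = 27
    else:
        i = i + 1
    if i < step and step == 5:
        g = g + (n <= step)
    return i

8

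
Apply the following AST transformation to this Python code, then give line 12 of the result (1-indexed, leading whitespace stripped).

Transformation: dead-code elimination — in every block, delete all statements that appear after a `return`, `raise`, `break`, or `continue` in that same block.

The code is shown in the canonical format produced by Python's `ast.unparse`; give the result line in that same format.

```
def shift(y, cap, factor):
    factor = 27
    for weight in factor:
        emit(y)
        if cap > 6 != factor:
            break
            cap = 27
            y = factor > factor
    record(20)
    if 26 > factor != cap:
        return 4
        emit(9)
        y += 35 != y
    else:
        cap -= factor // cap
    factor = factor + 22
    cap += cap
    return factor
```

factor = factor + 22

Transformed code:
def shift(y, cap, factor):
    factor = 27
    for weight in factor:
        emit(y)
        if cap > 6 != factor:
            break
    record(20)
    if 26 > factor != cap:
        return 4
    else:
        cap -= factor // cap
    factor = factor + 22
    cap += cap
    return factor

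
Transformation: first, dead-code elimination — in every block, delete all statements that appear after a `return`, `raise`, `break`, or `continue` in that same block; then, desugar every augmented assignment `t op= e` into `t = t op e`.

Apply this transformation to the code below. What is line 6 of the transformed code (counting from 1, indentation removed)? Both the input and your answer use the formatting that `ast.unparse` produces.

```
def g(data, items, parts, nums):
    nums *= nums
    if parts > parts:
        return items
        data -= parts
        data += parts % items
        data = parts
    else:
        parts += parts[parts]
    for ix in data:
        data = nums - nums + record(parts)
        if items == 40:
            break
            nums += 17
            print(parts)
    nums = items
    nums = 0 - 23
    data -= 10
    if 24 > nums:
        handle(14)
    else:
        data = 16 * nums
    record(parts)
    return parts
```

parts = parts + parts[parts]

Transformed code:
def g(data, items, parts, nums):
    nums = nums * nums
    if parts > parts:
        return items
    else:
        parts = parts + parts[parts]
    for ix in data:
        data = nums - nums + record(parts)
        if items == 40:
            break
    nums = items
    nums = 0 - 23
    data = data - 10
    if 24 > nums:
        handle(14)
    else:
        data = 16 * nums
    record(parts)
    return parts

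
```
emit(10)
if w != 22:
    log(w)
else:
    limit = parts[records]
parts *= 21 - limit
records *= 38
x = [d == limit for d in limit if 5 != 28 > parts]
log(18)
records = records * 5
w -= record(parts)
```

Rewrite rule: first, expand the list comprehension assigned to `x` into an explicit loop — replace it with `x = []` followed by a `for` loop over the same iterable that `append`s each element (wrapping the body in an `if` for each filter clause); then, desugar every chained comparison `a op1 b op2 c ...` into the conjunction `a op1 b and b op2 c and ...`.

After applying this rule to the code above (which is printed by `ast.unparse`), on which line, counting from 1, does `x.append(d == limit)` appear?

Transformed code:
emit(10)
if w != 22:
    log(w)
else:
    limit = parts[records]
parts *= 21 - limit
records *= 38
x = []
for d in limit:
    if 5 != 28 and 28 > parts:
        x.append(d == limit)
log(18)
records = records * 5
w -= record(parts)

11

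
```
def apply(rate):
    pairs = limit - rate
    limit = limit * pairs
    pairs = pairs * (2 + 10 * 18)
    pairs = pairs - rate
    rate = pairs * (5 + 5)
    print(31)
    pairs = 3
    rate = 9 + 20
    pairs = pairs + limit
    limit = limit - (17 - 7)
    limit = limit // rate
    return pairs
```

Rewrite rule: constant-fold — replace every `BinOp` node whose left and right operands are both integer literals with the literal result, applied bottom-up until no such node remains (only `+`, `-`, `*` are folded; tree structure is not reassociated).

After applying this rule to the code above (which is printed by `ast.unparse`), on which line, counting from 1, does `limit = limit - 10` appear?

11

Transformed code:
def apply(rate):
    pairs = limit - rate
    limit = limit * pairs
    pairs = pairs * 182
    pairs = pairs - rate
    rate = pairs * 10
    print(31)
    pairs = 3
    rate = 29
    pairs = pairs + limit
    limit = limit - 10
    limit = limit // rate
    return pairs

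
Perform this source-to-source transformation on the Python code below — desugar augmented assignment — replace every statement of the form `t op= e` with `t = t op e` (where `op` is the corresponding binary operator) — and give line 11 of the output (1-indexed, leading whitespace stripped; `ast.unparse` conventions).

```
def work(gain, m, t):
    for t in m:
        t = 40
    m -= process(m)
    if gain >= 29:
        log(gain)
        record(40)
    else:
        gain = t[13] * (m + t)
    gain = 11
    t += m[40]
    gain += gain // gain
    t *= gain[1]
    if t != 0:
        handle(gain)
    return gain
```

t = t + m[40]

Transformed code:
def work(gain, m, t):
    for t in m:
        t = 40
    m = m - process(m)
    if gain >= 29:
        log(gain)
        record(40)
    else:
        gain = t[13] * (m + t)
    gain = 11
    t = t + m[40]
    gain = gain + gain // gain
    t = t * gain[1]
    if t != 0:
        handle(gain)
    return gain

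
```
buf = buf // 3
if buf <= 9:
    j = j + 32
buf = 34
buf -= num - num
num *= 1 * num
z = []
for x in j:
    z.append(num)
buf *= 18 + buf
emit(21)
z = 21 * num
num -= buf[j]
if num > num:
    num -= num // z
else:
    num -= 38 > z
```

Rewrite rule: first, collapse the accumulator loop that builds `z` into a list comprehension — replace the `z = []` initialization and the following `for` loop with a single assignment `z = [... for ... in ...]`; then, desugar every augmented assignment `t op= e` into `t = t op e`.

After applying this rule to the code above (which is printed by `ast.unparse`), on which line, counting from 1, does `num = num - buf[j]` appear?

Transformed code:
buf = buf // 3
if buf <= 9:
    j = j + 32
buf = 34
buf = buf - (num - num)
num = num * (1 * num)
z = [num for x in j]
buf = buf * (18 + buf)
emit(21)
z = 21 * num
num = num - buf[j]
if num > num:
    num = num - num // z
else:
    num = num - (38 > z)

11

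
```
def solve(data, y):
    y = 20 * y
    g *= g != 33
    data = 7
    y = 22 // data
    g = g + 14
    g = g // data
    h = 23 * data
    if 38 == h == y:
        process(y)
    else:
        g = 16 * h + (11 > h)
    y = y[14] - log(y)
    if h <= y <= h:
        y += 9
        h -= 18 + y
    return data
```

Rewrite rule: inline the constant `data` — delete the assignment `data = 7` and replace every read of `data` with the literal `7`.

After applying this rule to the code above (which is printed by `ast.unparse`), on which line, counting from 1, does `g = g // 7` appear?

Transformed code:
def solve(data, y):
    y = 20 * y
    g *= g != 33
    y = 22 // 7
    g = g + 14
    g = g // 7
    h = 23 * 7
    if 38 == h == y:
        process(y)
    else:
        g = 16 * h + (11 > h)
    y = y[14] - log(y)
    if h <= y <= h:
        y += 9
        h -= 18 + y
    return 7

6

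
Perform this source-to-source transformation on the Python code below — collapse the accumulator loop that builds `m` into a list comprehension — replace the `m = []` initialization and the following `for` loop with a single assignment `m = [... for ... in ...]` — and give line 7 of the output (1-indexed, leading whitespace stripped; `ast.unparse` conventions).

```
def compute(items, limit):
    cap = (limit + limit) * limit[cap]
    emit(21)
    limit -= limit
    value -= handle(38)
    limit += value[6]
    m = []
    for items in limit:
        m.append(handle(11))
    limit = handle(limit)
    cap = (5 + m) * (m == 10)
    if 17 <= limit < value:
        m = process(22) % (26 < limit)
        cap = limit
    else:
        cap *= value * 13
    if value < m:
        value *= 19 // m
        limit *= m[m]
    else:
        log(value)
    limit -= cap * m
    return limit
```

m = [handle(11) for items in limit]

Transformed code:
def compute(items, limit):
    cap = (limit + limit) * limit[cap]
    emit(21)
    limit -= limit
    value -= handle(38)
    limit += value[6]
    m = [handle(11) for items in limit]
    limit = handle(limit)
    cap = (5 + m) * (m == 10)
    if 17 <= limit < value:
        m = process(22) % (26 < limit)
        cap = limit
    else:
        cap *= value * 13
    if value < m:
        value *= 19 // m
        limit *= m[m]
    else:
        log(value)
    limit -= cap * m
    return limit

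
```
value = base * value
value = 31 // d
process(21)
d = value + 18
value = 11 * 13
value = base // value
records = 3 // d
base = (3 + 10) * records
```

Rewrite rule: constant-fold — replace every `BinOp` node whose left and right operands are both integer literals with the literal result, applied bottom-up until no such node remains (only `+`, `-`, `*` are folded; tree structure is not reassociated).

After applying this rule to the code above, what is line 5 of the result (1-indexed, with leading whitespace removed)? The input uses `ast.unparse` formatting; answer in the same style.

value = 143

Transformed code:
value = base * value
value = 31 // d
process(21)
d = value + 18
value = 143
value = base // value
records = 3 // d
base = 13 * records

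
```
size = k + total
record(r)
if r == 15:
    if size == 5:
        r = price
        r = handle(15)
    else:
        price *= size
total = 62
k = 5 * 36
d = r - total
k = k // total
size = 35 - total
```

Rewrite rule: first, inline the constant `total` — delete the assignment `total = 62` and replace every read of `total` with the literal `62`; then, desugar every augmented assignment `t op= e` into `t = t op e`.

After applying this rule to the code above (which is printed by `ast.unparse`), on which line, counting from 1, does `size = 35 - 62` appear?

Transformed code:
size = k + 62
record(r)
if r == 15:
    if size == 5:
        r = price
        r = handle(15)
    else:
        price = price * size
k = 5 * 36
d = r - 62
k = k // 62
size = 35 - 62

12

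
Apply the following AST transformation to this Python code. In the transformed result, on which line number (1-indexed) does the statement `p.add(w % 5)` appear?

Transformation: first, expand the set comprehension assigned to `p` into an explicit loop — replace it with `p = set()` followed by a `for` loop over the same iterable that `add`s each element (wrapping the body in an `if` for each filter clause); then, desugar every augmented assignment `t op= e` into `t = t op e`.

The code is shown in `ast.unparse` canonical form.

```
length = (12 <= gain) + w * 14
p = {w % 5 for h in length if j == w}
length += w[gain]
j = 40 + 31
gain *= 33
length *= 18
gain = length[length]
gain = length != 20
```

5

Transformed code:
length = (12 <= gain) + w * 14
p = set()
for h in length:
    if j == w:
        p.add(w % 5)
length = length + w[gain]
j = 40 + 31
gain = gain * 33
length = length * 18
gain = length[length]
gain = length != 20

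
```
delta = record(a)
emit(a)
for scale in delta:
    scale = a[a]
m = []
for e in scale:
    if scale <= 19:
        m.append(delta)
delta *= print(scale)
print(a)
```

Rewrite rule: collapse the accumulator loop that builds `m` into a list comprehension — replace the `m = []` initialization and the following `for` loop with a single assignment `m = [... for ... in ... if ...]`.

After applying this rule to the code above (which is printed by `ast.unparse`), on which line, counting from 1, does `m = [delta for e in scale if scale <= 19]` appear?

Transformed code:
delta = record(a)
emit(a)
for scale in delta:
    scale = a[a]
m = [delta for e in scale if scale <= 19]
delta *= print(scale)
print(a)

5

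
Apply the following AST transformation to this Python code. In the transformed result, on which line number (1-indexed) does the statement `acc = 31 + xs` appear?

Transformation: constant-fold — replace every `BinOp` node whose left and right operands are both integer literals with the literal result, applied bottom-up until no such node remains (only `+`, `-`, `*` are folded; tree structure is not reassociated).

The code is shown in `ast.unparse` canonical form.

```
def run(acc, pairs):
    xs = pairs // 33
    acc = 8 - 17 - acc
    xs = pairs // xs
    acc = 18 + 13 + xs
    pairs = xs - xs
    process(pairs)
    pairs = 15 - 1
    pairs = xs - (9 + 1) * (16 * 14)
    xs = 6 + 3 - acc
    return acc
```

5

Transformed code:
def run(acc, pairs):
    xs = pairs // 33
    acc = -9 - acc
    xs = pairs // xs
    acc = 31 + xs
    pairs = xs - xs
    process(pairs)
    pairs = 14
    pairs = xs - 2240
    xs = 9 - acc
    return acc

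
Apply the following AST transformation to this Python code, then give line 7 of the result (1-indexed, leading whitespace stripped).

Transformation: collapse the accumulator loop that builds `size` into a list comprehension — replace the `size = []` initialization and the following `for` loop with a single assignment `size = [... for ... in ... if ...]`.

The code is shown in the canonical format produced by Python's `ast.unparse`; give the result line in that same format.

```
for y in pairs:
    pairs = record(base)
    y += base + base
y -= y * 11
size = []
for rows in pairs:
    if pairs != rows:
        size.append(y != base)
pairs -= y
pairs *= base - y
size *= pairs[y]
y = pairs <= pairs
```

pairs *= base - y

Transformed code:
for y in pairs:
    pairs = record(base)
    y += base + base
y -= y * 11
size = [y != base for rows in pairs if pairs != rows]
pairs -= y
pairs *= base - y
size *= pairs[y]
y = pairs <= pairs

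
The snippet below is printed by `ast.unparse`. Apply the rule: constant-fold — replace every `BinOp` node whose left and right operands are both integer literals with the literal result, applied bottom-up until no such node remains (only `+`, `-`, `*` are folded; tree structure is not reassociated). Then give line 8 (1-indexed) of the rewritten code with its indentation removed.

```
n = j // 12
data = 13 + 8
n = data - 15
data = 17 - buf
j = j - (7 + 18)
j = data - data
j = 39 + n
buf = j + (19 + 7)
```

buf = j + 26

Transformed code:
n = j // 12
data = 21
n = data - 15
data = 17 - buf
j = j - 25
j = data - data
j = 39 + n
buf = j + 26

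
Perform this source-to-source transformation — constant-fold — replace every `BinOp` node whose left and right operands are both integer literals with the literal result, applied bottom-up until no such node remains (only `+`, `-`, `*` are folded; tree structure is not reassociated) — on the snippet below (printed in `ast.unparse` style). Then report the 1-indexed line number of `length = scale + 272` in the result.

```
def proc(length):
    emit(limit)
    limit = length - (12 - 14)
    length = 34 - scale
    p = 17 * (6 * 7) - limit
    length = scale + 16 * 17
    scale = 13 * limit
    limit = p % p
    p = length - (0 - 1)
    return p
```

6

Transformed code:
def proc(length):
    emit(limit)
    limit = length - -2
    length = 34 - scale
    p = 714 - limit
    length = scale + 272
    scale = 13 * limit
    limit = p % p
    p = length - -1
    return p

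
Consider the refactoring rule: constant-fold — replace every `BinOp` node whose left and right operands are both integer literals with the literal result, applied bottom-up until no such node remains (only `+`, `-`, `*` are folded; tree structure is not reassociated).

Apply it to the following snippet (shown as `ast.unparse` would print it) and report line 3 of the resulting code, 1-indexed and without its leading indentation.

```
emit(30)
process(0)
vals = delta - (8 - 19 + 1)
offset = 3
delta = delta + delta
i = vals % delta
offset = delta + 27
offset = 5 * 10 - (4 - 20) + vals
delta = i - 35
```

Transformed code:
emit(30)
process(0)
vals = delta - -10
offset = 3
delta = delta + delta
i = vals % delta
offset = delta + 27
offset = 66 + vals
delta = i - 35

vals = delta - -10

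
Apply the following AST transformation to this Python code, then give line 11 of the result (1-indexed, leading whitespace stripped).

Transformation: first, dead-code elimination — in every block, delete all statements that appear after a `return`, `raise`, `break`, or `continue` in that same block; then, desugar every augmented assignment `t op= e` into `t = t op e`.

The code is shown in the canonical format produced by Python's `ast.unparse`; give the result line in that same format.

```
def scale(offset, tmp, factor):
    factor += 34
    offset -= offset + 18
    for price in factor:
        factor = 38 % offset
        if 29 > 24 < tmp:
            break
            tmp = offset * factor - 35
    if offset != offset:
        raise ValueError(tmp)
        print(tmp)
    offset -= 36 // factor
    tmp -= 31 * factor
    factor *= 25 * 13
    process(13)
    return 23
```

tmp = tmp - 31 * factor

Transformed code:
def scale(offset, tmp, factor):
    factor = factor + 34
    offset = offset - (offset + 18)
    for price in factor:
        factor = 38 % offset
        if 29 > 24 < tmp:
            break
    if offset != offset:
        raise ValueError(tmp)
    offset = offset - 36 // factor
    tmp = tmp - 31 * factor
    factor = factor * (25 * 13)
    process(13)
    return 23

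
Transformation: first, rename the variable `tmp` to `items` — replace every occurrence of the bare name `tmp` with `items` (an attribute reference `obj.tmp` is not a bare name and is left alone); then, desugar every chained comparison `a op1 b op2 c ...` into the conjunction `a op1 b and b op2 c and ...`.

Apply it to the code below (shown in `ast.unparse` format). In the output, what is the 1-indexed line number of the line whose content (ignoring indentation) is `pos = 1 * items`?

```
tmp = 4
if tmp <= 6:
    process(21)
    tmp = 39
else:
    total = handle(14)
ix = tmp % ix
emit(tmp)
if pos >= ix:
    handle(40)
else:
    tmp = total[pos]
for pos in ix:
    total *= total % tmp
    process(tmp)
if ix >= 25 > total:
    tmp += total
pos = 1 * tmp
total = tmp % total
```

Transformed code:
items = 4
if items <= 6:
    process(21)
    items = 39
else:
    total = handle(14)
ix = items % ix
emit(items)
if pos >= ix:
    handle(40)
else:
    items = total[pos]
for pos in ix:
    total *= total % items
    process(items)
if ix >= 25 and 25 > total:
    items += total
pos = 1 * items
total = items % total

18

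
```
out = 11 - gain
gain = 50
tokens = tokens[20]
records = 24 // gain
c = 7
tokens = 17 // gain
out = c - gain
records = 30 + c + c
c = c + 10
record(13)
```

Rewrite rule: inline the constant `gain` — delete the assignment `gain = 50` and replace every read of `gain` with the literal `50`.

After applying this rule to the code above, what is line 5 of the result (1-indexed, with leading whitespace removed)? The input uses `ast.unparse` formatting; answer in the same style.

Transformed code:
out = 11 - 50
tokens = tokens[20]
records = 24 // 50
c = 7
tokens = 17 // 50
out = c - 50
records = 30 + c + c
c = c + 10
record(13)

tokens = 17 // 50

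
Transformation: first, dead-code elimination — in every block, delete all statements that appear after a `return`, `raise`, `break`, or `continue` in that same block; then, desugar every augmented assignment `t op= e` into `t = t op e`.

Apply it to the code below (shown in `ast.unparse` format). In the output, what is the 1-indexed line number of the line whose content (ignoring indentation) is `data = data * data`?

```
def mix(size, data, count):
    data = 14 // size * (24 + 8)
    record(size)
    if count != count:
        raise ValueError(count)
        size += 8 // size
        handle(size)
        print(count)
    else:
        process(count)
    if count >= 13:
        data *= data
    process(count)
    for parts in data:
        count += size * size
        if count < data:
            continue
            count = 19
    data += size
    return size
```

9

Transformed code:
def mix(size, data, count):
    data = 14 // size * (24 + 8)
    record(size)
    if count != count:
        raise ValueError(count)
    else:
        process(count)
    if count >= 13:
        data = data * data
    process(count)
    for parts in data:
        count = count + size * size
        if count < data:
            continue
    data = data + size
    return size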